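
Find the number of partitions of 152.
49686288421

p(n) counts ways to write n as a sum of positive integers (order ignored).
Euler's pentagonal recurrence: p(k) = p(k-1) + p(k-2) - p(k-5) - p(k-7) + p(k-12) + p(k-15) - ... (offsets j(3j∓1)/2, signs ++--, p(0)=1, p(<0)=0).
DP table for k = 0..151: p(0)=1, p(1)=1, p(2)=2, p(3)=3, p(4)=5, p(5)=7, p(6)=11, p(7)=15, p(8)=22, p(9)=30, p(10)=42, p(11)=56, p(12)=77, p(13)=101, p(14)=135, p(15)=176, p(16)=231, p(17)=297, p(18)=385, p(19)=490, p(20)=627, p(21)=792, p(22)=1002, p(23)=1255, p(24)=1575, p(25)=1958, p(26)=2436, p(27)=3010, p(28)=3718, p(29)=4565, p(30)=5604, p(31)=6842, p(32)=8349, p(33)=10143, p(34)=12310, p(35)=14883, p(36)=17977, p(37)=21637, p(38)=26015, p(39)=31185, p(40)=37338, p(41)=44583, p(42)=53174, p(43)=63261, p(44)=75175, p(45)=89134, p(46)=105558, p(47)=124754, p(48)=147273, p(49)=173525, p(50)=204226, p(51)=239943, p(52)=281589, p(53)=329931, p(54)=386155, p(55)=451276, p(56)=526823, p(57)=614154, p(58)=715220, p(59)=831820, p(60)=966467, p(61)=1121505, p(62)=1300156, p(63)=1505499, p(64)=1741630, p(65)=2012558, p(66)=2323520, p(67)=2679689, p(68)=3087735, p(69)=3554345, p(70)=4087968, p(71)=4697205, p(72)=5392783, p(73)=6185689, p(74)=7089500, p(75)=8118264, p(76)=9289091, p(77)=10619863, p(78)=12132164, p(79)=13848650, p(80)=15796476, p(81)=18004327, p(82)=20506255, p(83)=23338469, p(84)=26543660, p(85)=30167357, p(86)=34262962, p(87)=38887673, p(88)=44108109, p(89)=49995925, p(90)=56634173, p(91)=64112359, p(92)=72533807, p(93)=82010177, p(94)=92669720, p(95)=104651419, p(96)=118114304, p(97)=133230930, p(98)=150198136, p(99)=169229875, p(100)=190569292, p(101)=214481126, p(102)=241265379, p(103)=271248950, p(104)=304801365, p(105)=342325709, p(106)=384276336, p(107)=431149389, p(108)=483502844, p(109)=541946240, p(110)=607163746, p(111)=679903203, p(112)=761002156, p(113)=851376628, p(114)=952050665, p(115)=1064144451, p(116)=1188908248, p(117)=1327710076, p(118)=1482074143, p(119)=1653668665, p(120)=1844349560, p(121)=2056148051, p(122)=2291320912, p(123)=2552338241, p(124)=2841940500, p(125)=3163127352, p(126)=3519222692, p(127)=3913864295, p(128)=4351078600, p(129)=4835271870, p(130)=5371315400, p(131)=5964539504, p(132)=6620830889, p(133)=7346629512, p(134)=8149040695, p(135)=9035836076, p(136)=10015581680, p(137)=11097645016, p(138)=12292341831, p(139)=13610949895, p(140)=15065878135, p(141)=16670689208, p(142)=18440293320, p(143)=20390982757, p(144)=22540654445, p(145)=24908858009, p(146)=27517052599, p(147)=30388671978, p(148)=33549419497, p(149)=37027355200, p(150)=40853235313, p(151)=45060624582.
Final step: p(152) = p(151) + p(150) - p(147) - p(145) + p(140) + p(137) - p(130) - p(126) + p(117) + p(112) - p(101) - p(95) + p(82) + p(75) - p(60) - p(52) + p(35) + p(26) - p(7)
= 45060624582 + 40853235313 - 30388671978 - 24908858009 + 15065878135 + 11097645016 - 5371315400 - 3519222692 + 1327710076 + 761002156 - 214481126 - 104651419 + 20506255 + 8118264 - 966467 - 281589 + 14883 + 2436 - 15
= 49686288421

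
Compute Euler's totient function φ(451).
400

451 = 11 × 41
φ(n) = n × ∏(1 - 1/p) for each prime p dividing n
φ(451) = 451 × (1 - 1/11) × (1 - 1/41) = 400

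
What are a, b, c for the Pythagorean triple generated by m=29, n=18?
(517, 1044, 1165)

Euclid's formula: a = m² - n², b = 2mn, c = m² + n²
m = 29, n = 18
a = 29² - 18² = 841 - 324 = 517
b = 2 × 29 × 18 = 1044
c = 29² + 18² = 841 + 324 = 1165
Verification: 517² + 1044² = 267289 + 1089936 = 1357225 = 1165² ✓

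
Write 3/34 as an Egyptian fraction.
1/12 + 1/204

Greedy algorithm:
3/34: ceiling(34/3) = 12, use 1/12
1/204: ceiling(204/1) = 204, use 1/204
Result: 3/34 = 1/12 + 1/204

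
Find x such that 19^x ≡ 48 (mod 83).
40

Baby-step giant-step with step n = ⌈√83⌉ = 10.
Baby steps 19^j mod 83 (j:value) for j=0..9: 0:1, 1:19, 2:29, 3:53, 4:11, 5:43, 6:70, 7:2, 8:38, 9:58.
Giant-step multiplier: 19^(-10) ≡ 19^(82-10) = 19^72 ≡ 65 (mod 83).
Giant steps γ_i = 48·65^i mod 83: γ_0=48, γ_1=49, γ_2=31, γ_3=23, γ_4=1 (in table at j=0).
x = i·n + j = 4·10 + 0 = 40.
Check: 19^40 ≡ 48 (mod 83).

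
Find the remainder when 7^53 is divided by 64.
39

Repeated squaring. Binary of 53 = 110101.
7^1 ≡ 7 (mod 64); 7^2 ≡ 49 (mod 64); 7^4 ≡ 33 (mod 64); 7^8 ≡ 1 (mod 64); 7^16 ≡ 1 (mod 64); 7^32 ≡ 1 (mod 64)
7^53 = 7^1 × 7^4 × 7^16 × 7^32 ≡ 39 (mod 64)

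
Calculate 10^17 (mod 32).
0

Repeated squaring. Binary of 17 = 10001.
10^1 ≡ 10 (mod 32); 10^2 ≡ 4 (mod 32); 10^4 ≡ 16 (mod 32); 10^8 ≡ 0 (mod 32); 10^16 ≡ 0 (mod 32)
10^17 = 10^1 × 10^16 ≡ 0 (mod 32)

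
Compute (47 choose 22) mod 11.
6

Using Lucas' theorem:
Write n=47 and k=22 in base 11:
n in base 11: [4, 3]
k in base 11: [2, 0]
C(47,22) mod 11 = ∏ C(n_i, k_i) mod 11
Digit binomials (mod 11): C(4,2) = 6; C(3,0) = 1
Product: 6 × 1 = 6 ≡ 6 (mod 11)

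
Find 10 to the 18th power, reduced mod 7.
1

Repeated squaring. Binary of 18 = 10010.
10^1 ≡ 3 (mod 7); 10^2 ≡ 2 (mod 7); 10^4 ≡ 4 (mod 7); 10^8 ≡ 2 (mod 7); 10^16 ≡ 4 (mod 7)
10^18 = 10^2 × 10^16 ≡ 1 (mod 7)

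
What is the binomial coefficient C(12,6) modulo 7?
0

Using Lucas' theorem:
Write n=12 and k=6 in base 7:
n in base 7: [1, 5]
k in base 7: [0, 6]
C(12,6) mod 7 = ∏ C(n_i, k_i) mod 7
Digit binomials (mod 7): C(1,0) = 1; C(5,6) = 0 (k_i > n_i)
Product: 1 × 0 = 0 ≡ 0 (mod 7)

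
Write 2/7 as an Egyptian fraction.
1/4 + 1/28

Greedy algorithm:
2/7: ceiling(7/2) = 4, use 1/4
1/28: ceiling(28/1) = 28, use 1/28
Result: 2/7 = 1/4 + 1/28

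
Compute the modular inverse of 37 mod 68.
57

gcd(37, 68) = 1, so the inverse exists.
Extended Euclidean algorithm on (68, 37):
68 = 1 × 37 + 31  ⟹  31 = (1)·68 + (-1)·37
37 = 1 × 31 + 6  ⟹  6 = (-1)·68 + (2)·37
31 = 5 × 6 + 1  ⟹  1 = (6)·68 + (-11)·37
So (-11)·37 ≡ 1 (mod 68), i.e. 37^(-1) ≡ -11 ≡ 57 (mod 68).
Check: 37 × 57 = 2109 ≡ 1 (mod 68)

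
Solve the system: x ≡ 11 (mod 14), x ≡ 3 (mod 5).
53

Using Chinese Remainder Theorem:
M = 14 × 5 = 70
M1 = 5, M2 = 14
y1 = 5^(-1) mod 14 = 3
y2 = 14^(-1) mod 5 = 4
x = (11×5×3 + 3×14×4) mod 70 = 53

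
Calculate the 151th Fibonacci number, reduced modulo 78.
37

Matrix identity: Q^n = [[F_(n+1), F_n], [F_n, F_(n-1)]] with Q = [[1,1],[1,0]].
n = 151 = 10010111₂. Square-and-multiply, entries mod 78:
Q^1 = [[1,1],[1,0]]
Q^2 = (Q^1)² = [[2,1],[1,1]]
Q^4 = (Q^2)² = [[5,3],[3,2]]
Q^9 = (Q^4)²·Q = [[55,34],[34,21]]
Q^18 = (Q^9)² = [[47,10],[10,37]]
Q^37 = (Q^18)²·Q = [[29,47],[47,60]]
Q^75 = (Q^37)²·Q = [[57,8],[8,49]]
Q^151 = (Q^75)²·Q = [[27,37],[37,68]]
F_151 mod 78 = Q^151[0][1] = 37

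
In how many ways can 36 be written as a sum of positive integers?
17977

p(n) counts ways to write n as a sum of positive integers (order ignored).
Euler's pentagonal recurrence: p(k) = p(k-1) + p(k-2) - p(k-5) - p(k-7) + p(k-12) + p(k-15) - ... (offsets j(3j∓1)/2, signs ++--, p(0)=1, p(<0)=0).
DP table for k = 0..35: p(0)=1, p(1)=1, p(2)=2, p(3)=3, p(4)=5, p(5)=7, p(6)=11, p(7)=15, p(8)=22, p(9)=30, p(10)=42, p(11)=56, p(12)=77, p(13)=101, p(14)=135, p(15)=176, p(16)=231, p(17)=297, p(18)=385, p(19)=490, p(20)=627, p(21)=792, p(22)=1002, p(23)=1255, p(24)=1575, p(25)=1958, p(26)=2436, p(27)=3010, p(28)=3718, p(29)=4565, p(30)=5604, p(31)=6842, p(32)=8349, p(33)=10143, p(34)=12310, p(35)=14883.
Final step: p(36) = p(35) + p(34) - p(31) - p(29) + p(24) + p(21) - p(14) - p(10) + p(1)
= 14883 + 12310 - 6842 - 4565 + 1575 + 792 - 135 - 42 + 1
= 17977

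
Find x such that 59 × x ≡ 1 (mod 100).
39

gcd(59, 100) = 1, so the inverse exists.
Extended Euclidean algorithm on (100, 59):
100 = 1 × 59 + 41  ⟹  41 = (1)·100 + (-1)·59
59 = 1 × 41 + 18  ⟹  18 = (-1)·100 + (2)·59
41 = 2 × 18 + 5  ⟹  5 = (3)·100 + (-5)·59
18 = 3 × 5 + 3  ⟹  3 = (-10)·100 + (17)·59
5 = 1 × 3 + 2  ⟹  2 = (13)·100 + (-22)·59
3 = 1 × 2 + 1  ⟹  1 = (-23)·100 + (39)·59
So (39)·59 ≡ 1 (mod 100), i.e. 59^(-1) ≡ 39 (mod 100).
Check: 59 × 39 = 2301 ≡ 1 (mod 100)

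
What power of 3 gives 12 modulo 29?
7

Baby-step giant-step with step n = ⌈√29⌉ = 6.
Baby steps 3^j mod 29 (j:value) for j=0..5: 0:1, 1:3, 2:9, 3:27, 4:23, 5:11.
Giant-step multiplier: 3^(-6) ≡ 3^(28-6) = 3^22 ≡ 22 (mod 29).
Giant steps γ_i = 12·22^i mod 29: γ_0=12, γ_1=3 (in table at j=1).
x = i·n + j = 1·6 + 1 = 7.
Check: 3^7 ≡ 12 (mod 29).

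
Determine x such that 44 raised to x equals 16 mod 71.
38

Baby-step giant-step with step n = ⌈√71⌉ = 9.
Baby steps 44^j mod 71 (j:value) for j=0..8: 0:1, 1:44, 2:19, 3:55, 4:6, 5:51, 6:43, 7:46, 8:36.
Giant-step multiplier: 44^(-9) ≡ 44^(70-9) = 44^61 ≡ 42 (mod 71).
Giant steps γ_i = 16·42^i mod 71: γ_0=16, γ_1=33, γ_2=37, γ_3=63, γ_4=19 (in table at j=2).
x = i·n + j = 4·9 + 2 = 38.
Check: 44^38 ≡ 16 (mod 71).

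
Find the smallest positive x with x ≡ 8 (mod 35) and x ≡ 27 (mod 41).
1093

Using Chinese Remainder Theorem:
M = 35 × 41 = 1435
M1 = 41, M2 = 35
y1 = 41^(-1) mod 35 = 6
y2 = 35^(-1) mod 41 = 34
x = (8×41×6 + 27×35×34) mod 1435 = 1093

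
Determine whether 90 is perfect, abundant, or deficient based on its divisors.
abundant

Proper divisors of 90: sum = 1 + 2 + 3 + 5 + 6 + 9 + 10 + 15 + 18 + 30 + 45 = 144
Since 144 > 90, 90 is abundant.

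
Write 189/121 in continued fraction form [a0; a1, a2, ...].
[1; 1, 1, 3, 1, 1, 7]

Euclidean algorithm steps:
189 = 1 × 121 + 68
121 = 1 × 68 + 53
68 = 1 × 53 + 15
53 = 3 × 15 + 8
15 = 1 × 8 + 7
8 = 1 × 7 + 1
7 = 7 × 1 + 0
Continued fraction: [1; 1, 1, 3, 1, 1, 7]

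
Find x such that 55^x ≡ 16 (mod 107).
40

Baby-step giant-step with step n = ⌈√107⌉ = 11.
Baby steps 55^j mod 107 (j:value) for j=0..10: 0:1, 1:55, 2:29, 3:97, 4:92, 5:31, 6:100, 7:43, 8:11, 9:70, 10:105.
Giant-step multiplier: 55^(-11) ≡ 55^(106-11) = 55^95 ≡ 71 (mod 107).
Giant steps γ_i = 16·71^i mod 107: γ_0=16, γ_1=66, γ_2=85, γ_3=43 (in table at j=7).
x = i·n + j = 3·11 + 7 = 40.
Check: 55^40 ≡ 16 (mod 107).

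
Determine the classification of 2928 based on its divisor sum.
abundant

Proper divisors of 2928: sum = 1 + 2 + 3 + 4 + 6 + 8 + 12 + 16 + ... + 488 + 732 + 976 + 1464 (19 divisors) = 4760
Since 4760 > 2928, 2928 is abundant.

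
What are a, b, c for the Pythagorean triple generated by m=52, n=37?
(1335, 3848, 4073)

Euclid's formula: a = m² - n², b = 2mn, c = m² + n²
m = 52, n = 37
a = 52² - 37² = 2704 - 1369 = 1335
b = 2 × 52 × 37 = 3848
c = 52² + 37² = 2704 + 1369 = 4073
Verification: 1335² + 3848² = 1782225 + 14807104 = 16589329 = 4073² ✓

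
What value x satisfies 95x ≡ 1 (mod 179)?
49

gcd(95, 179) = 1, so the inverse exists.
Extended Euclidean algorithm on (179, 95):
179 = 1 × 95 + 84  ⟹  84 = (1)·179 + (-1)·95
95 = 1 × 84 + 11  ⟹  11 = (-1)·179 + (2)·95
84 = 7 × 11 + 7  ⟹  7 = (8)·179 + (-15)·95
11 = 1 × 7 + 4  ⟹  4 = (-9)·179 + (17)·95
7 = 1 × 4 + 3  ⟹  3 = (17)·179 + (-32)·95
4 = 1 × 3 + 1  ⟹  1 = (-26)·179 + (49)·95
So (49)·95 ≡ 1 (mod 179), i.e. 95^(-1) ≡ 49 (mod 179).
Check: 95 × 49 = 4655 ≡ 1 (mod 179)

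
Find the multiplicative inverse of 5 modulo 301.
241

gcd(5, 301) = 1, so the inverse exists.
Extended Euclidean algorithm on (301, 5):
301 = 60 × 5 + 1  ⟹  1 = (1)·301 + (-60)·5
So (-60)·5 ≡ 1 (mod 301), i.e. 5^(-1) ≡ -60 ≡ 241 (mod 301).
Check: 5 × 241 = 1205 ≡ 1 (mod 301)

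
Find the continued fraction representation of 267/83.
[3; 4, 1, 1, 1, 1, 3]

Euclidean algorithm steps:
267 = 3 × 83 + 18
83 = 4 × 18 + 11
18 = 1 × 11 + 7
11 = 1 × 7 + 4
7 = 1 × 4 + 3
4 = 1 × 3 + 1
3 = 3 × 1 + 0
Continued fraction: [3; 4, 1, 1, 1, 1, 3]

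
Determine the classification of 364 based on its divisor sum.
abundant

Proper divisors of 364: sum = 1 + 2 + 4 + 7 + 13 + 14 + 26 + 28 + 52 + 91 + 182 = 420
Since 420 > 364, 364 is abundant.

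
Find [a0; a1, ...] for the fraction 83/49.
[1; 1, 2, 3, 1, 3]

Euclidean algorithm steps:
83 = 1 × 49 + 34
49 = 1 × 34 + 15
34 = 2 × 15 + 4
15 = 3 × 4 + 3
4 = 1 × 3 + 1
3 = 3 × 1 + 0
Continued fraction: [1; 1, 2, 3, 1, 3]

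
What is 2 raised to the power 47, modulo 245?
228

Repeated squaring. Binary of 47 = 101111.
2^1 ≡ 2 (mod 245); 2^2 ≡ 4 (mod 245); 2^4 ≡ 16 (mod 245); 2^8 ≡ 11 (mod 245); 2^16 ≡ 121 (mod 245); 2^32 ≡ 186 (mod 245)
2^47 = 2^1 × 2^2 × 2^4 × 2^8 × 2^32 ≡ 228 (mod 245)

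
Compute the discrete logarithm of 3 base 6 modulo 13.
8

Baby-step giant-step with step n = ⌈√13⌉ = 4.
Baby steps 6^j mod 13 (j:value) for j=0..3: 0:1, 1:6, 2:10, 3:8.
Giant-step multiplier: 6^(-4) ≡ 6^(12-4) = 6^8 ≡ 3 (mod 13).
Giant steps γ_i = 3·3^i mod 13: γ_0=3, γ_1=9, γ_2=1 (in table at j=0).
x = i·n + j = 2·4 + 0 = 8.
Check: 6^8 ≡ 3 (mod 13).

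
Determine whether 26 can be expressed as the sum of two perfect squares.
1² + 5² (a=1, b=5)

Factorization: 26 = 2 × 13
By Fermat: n is sum of two squares iff every prime p ≡ 3 (mod 4) appears to even power.
All primes ≡ 3 (mod 4) appear to even power.
Search a = 0, 1, 2, … for 26 - a² a perfect square: first hit at a = 1: 26 - 1 = 25 = 5².
26 = 1² + 5² = 1 + 25 ✓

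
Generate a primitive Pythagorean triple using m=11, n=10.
(21, 220, 221)

Euclid's formula: a = m² - n², b = 2mn, c = m² + n²
m = 11, n = 10
a = 11² - 10² = 121 - 100 = 21
b = 2 × 11 × 10 = 220
c = 11² + 10² = 121 + 100 = 221
Verification: 21² + 220² = 441 + 48400 = 48841 = 221² ✓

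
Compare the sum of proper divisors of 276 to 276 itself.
abundant

Proper divisors of 276: sum = 1 + 2 + 3 + 4 + 6 + 12 + 23 + 46 + 69 + 92 + 138 = 396
Since 396 > 276, 276 is abundant.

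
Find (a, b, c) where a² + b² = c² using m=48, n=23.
(1775, 2208, 2833)

Euclid's formula: a = m² - n², b = 2mn, c = m² + n²
m = 48, n = 23
a = 48² - 23² = 2304 - 529 = 1775
b = 2 × 48 × 23 = 2208
c = 48² + 23² = 2304 + 529 = 2833
Verification: 1775² + 2208² = 3150625 + 4875264 = 8025889 = 2833² ✓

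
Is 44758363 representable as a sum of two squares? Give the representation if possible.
Not possible

Factorization: 44758363 = 13 × 151^3
By Fermat: n is sum of two squares iff every prime p ≡ 3 (mod 4) appears to even power.
Prime(s) ≡ 3 (mod 4) with odd exponent: [(151, 3)]
Therefore 44758363 cannot be expressed as a² + b².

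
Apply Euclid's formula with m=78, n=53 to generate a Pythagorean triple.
(3275, 8268, 8893)

Euclid's formula: a = m² - n², b = 2mn, c = m² + n²
m = 78, n = 53
a = 78² - 53² = 6084 - 2809 = 3275
b = 2 × 78 × 53 = 8268
c = 78² + 53² = 6084 + 2809 = 8893
Verification: 3275² + 8268² = 10725625 + 68359824 = 79085449 = 8893² ✓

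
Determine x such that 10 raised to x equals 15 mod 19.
7

Baby-step giant-step with step n = ⌈√19⌉ = 5.
Baby steps 10^j mod 19 (j:value) for j=0..4: 0:1, 1:10, 2:5, 3:12, 4:6.
Giant-step multiplier: 10^(-5) ≡ 10^(18-5) = 10^13 ≡ 13 (mod 19).
Giant steps γ_i = 15·13^i mod 19: γ_0=15, γ_1=5 (in table at j=2).
x = i·n + j = 1·5 + 2 = 7.
Check: 10^7 ≡ 15 (mod 19).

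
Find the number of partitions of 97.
133230930

p(n) counts ways to write n as a sum of positive integers (order ignored).
Euler's pentagonal recurrence: p(k) = p(k-1) + p(k-2) - p(k-5) - p(k-7) + p(k-12) + p(k-15) - ... (offsets j(3j∓1)/2, signs ++--, p(0)=1, p(<0)=0).
DP table for k = 0..96: p(0)=1, p(1)=1, p(2)=2, p(3)=3, p(4)=5, p(5)=7, p(6)=11, p(7)=15, p(8)=22, p(9)=30, p(10)=42, p(11)=56, p(12)=77, p(13)=101, p(14)=135, p(15)=176, p(16)=231, p(17)=297, p(18)=385, p(19)=490, p(20)=627, p(21)=792, p(22)=1002, p(23)=1255, p(24)=1575, p(25)=1958, p(26)=2436, p(27)=3010, p(28)=3718, p(29)=4565, p(30)=5604, p(31)=6842, p(32)=8349, p(33)=10143, p(34)=12310, p(35)=14883, p(36)=17977, p(37)=21637, p(38)=26015, p(39)=31185, p(40)=37338, p(41)=44583, p(42)=53174, p(43)=63261, p(44)=75175, p(45)=89134, p(46)=105558, p(47)=124754, p(48)=147273, p(49)=173525, p(50)=204226, p(51)=239943, p(52)=281589, p(53)=329931, p(54)=386155, p(55)=451276, p(56)=526823, p(57)=614154, p(58)=715220, p(59)=831820, p(60)=966467, p(61)=1121505, p(62)=1300156, p(63)=1505499, p(64)=1741630, p(65)=2012558, p(66)=2323520, p(67)=2679689, p(68)=3087735, p(69)=3554345, p(70)=4087968, p(71)=4697205, p(72)=5392783, p(73)=6185689, p(74)=7089500, p(75)=8118264, p(76)=9289091, p(77)=10619863, p(78)=12132164, p(79)=13848650, p(80)=15796476, p(81)=18004327, p(82)=20506255, p(83)=23338469, p(84)=26543660, p(85)=30167357, p(86)=34262962, p(87)=38887673, p(88)=44108109, p(89)=49995925, p(90)=56634173, p(91)=64112359, p(92)=72533807, p(93)=82010177, p(94)=92669720, p(95)=104651419, p(96)=118114304.
Final step: p(97) = p(96) + p(95) - p(92) - p(90) + p(85) + p(82) - p(75) - p(71) + p(62) + p(57) - p(46) - p(40) + p(27) + p(20) - p(5)
= 118114304 + 104651419 - 72533807 - 56634173 + 30167357 + 20506255 - 8118264 - 4697205 + 1300156 + 614154 - 105558 - 37338 + 3010 + 627 - 7
= 133230930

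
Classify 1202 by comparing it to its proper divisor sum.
deficient

Proper divisors of 1202: sum = 1 + 2 + 601 = 604
Since 604 < 1202, 1202 is deficient.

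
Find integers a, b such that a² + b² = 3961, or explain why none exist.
19² + 60² (a=19, b=60)

Factorization: 3961 = 17 × 233
By Fermat: n is sum of two squares iff every prime p ≡ 3 (mod 4) appears to even power.
All primes ≡ 3 (mod 4) appear to even power.
Search a = 0, 1, 2, … for 3961 - a² a perfect square: first hit at a = 19: 3961 - 361 = 3600 = 60².
3961 = 19² + 60² = 361 + 3600 ✓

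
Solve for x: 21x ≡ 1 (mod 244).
93

gcd(21, 244) = 1, so the inverse exists.
Extended Euclidean algorithm on (244, 21):
244 = 11 × 21 + 13  ⟹  13 = (1)·244 + (-11)·21
21 = 1 × 13 + 8  ⟹  8 = (-1)·244 + (12)·21
13 = 1 × 8 + 5  ⟹  5 = (2)·244 + (-23)·21
8 = 1 × 5 + 3  ⟹  3 = (-3)·244 + (35)·21
5 = 1 × 3 + 2  ⟹  2 = (5)·244 + (-58)·21
3 = 1 × 2 + 1  ⟹  1 = (-8)·244 + (93)·21
So (93)·21 ≡ 1 (mod 244), i.e. 21^(-1) ≡ 93 (mod 244).
Check: 21 × 93 = 1953 ≡ 1 (mod 244)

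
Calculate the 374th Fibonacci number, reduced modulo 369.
8

Matrix identity: Q^n = [[F_(n+1), F_n], [F_n, F_(n-1)]] with Q = [[1,1],[1,0]].
n = 374 = 101110110₂. Square-and-multiply, entries mod 369:
Q^1 = [[1,1],[1,0]]
Q^2 = (Q^1)² = [[2,1],[1,1]]
Q^5 = (Q^2)²·Q = [[8,5],[5,3]]
Q^11 = (Q^5)²·Q = [[144,89],[89,55]]
Q^23 = (Q^11)²·Q = [[243,244],[244,368]]
Q^46 = (Q^23)² = [[136,8],[8,128]]
Q^93 = (Q^46)²·Q = [[8,110],[110,267]]
Q^187 = (Q^93)²·Q = [[348,356],[356,361]]
Q^374 = (Q^187)² = [[241,8],[8,233]]
F_374 mod 369 = Q^374[0][1] = 8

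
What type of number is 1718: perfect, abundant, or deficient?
deficient

Proper divisors of 1718: sum = 1 + 2 + 859 = 862
Since 862 < 1718, 1718 is deficient.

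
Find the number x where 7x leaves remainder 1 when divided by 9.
4

gcd(7, 9) = 1, so the inverse exists.
Extended Euclidean algorithm on (9, 7):
9 = 1 × 7 + 2  ⟹  2 = (1)·9 + (-1)·7
7 = 3 × 2 + 1  ⟹  1 = (-3)·9 + (4)·7
So (4)·7 ≡ 1 (mod 9), i.e. 7^(-1) ≡ 4 (mod 9).
Check: 7 × 4 = 28 ≡ 1 (mod 9)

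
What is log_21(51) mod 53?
21

Baby-step giant-step with step n = ⌈√53⌉ = 8.
Baby steps 21^j mod 53 (j:value) for j=0..7: 0:1, 1:21, 2:17, 3:39, 4:24, 5:27, 6:37, 7:35.
Giant-step multiplier: 21^(-8) ≡ 21^(52-8) = 21^44 ≡ 15 (mod 53).
Giant steps γ_i = 51·15^i mod 53: γ_0=51, γ_1=23, γ_2=27 (in table at j=5).
x = i·n + j = 2·8 + 5 = 21.
Check: 21^21 ≡ 51 (mod 53).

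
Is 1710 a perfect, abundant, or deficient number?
abundant

Proper divisors of 1710: sum = 1 + 2 + 3 + 5 + 6 + 9 + 10 + 15 + ... + 285 + 342 + 570 + 855 (23 divisors) = 2970
Since 2970 > 1710, 1710 is abundant.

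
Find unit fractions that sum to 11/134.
1/13 + 1/194 + 1/84487

Greedy algorithm:
11/134: ceiling(134/11) = 13, use 1/13
9/1742: ceiling(1742/9) = 194, use 1/194
1/84487: ceiling(84487/1) = 84487, use 1/84487
Result: 11/134 = 1/13 + 1/194 + 1/84487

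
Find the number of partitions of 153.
54770336324

p(n) counts ways to write n as a sum of positive integers (order ignored).
Euler's pentagonal recurrence: p(k) = p(k-1) + p(k-2) - p(k-5) - p(k-7) + p(k-12) + p(k-15) - ... (offsets j(3j∓1)/2, signs ++--, p(0)=1, p(<0)=0).
DP table for k = 0..152: p(0)=1, p(1)=1, p(2)=2, p(3)=3, p(4)=5, p(5)=7, p(6)=11, p(7)=15, p(8)=22, p(9)=30, p(10)=42, p(11)=56, p(12)=77, p(13)=101, p(14)=135, p(15)=176, p(16)=231, p(17)=297, p(18)=385, p(19)=490, p(20)=627, p(21)=792, p(22)=1002, p(23)=1255, p(24)=1575, p(25)=1958, p(26)=2436, p(27)=3010, p(28)=3718, p(29)=4565, p(30)=5604, p(31)=6842, p(32)=8349, p(33)=10143, p(34)=12310, p(35)=14883, p(36)=17977, p(37)=21637, p(38)=26015, p(39)=31185, p(40)=37338, p(41)=44583, p(42)=53174, p(43)=63261, p(44)=75175, p(45)=89134, p(46)=105558, p(47)=124754, p(48)=147273, p(49)=173525, p(50)=204226, p(51)=239943, p(52)=281589, p(53)=329931, p(54)=386155, p(55)=451276, p(56)=526823, p(57)=614154, p(58)=715220, p(59)=831820, p(60)=966467, p(61)=1121505, p(62)=1300156, p(63)=1505499, p(64)=1741630, p(65)=2012558, p(66)=2323520, p(67)=2679689, p(68)=3087735, p(69)=3554345, p(70)=4087968, p(71)=4697205, p(72)=5392783, p(73)=6185689, p(74)=7089500, p(75)=8118264, p(76)=9289091, p(77)=10619863, p(78)=12132164, p(79)=13848650, p(80)=15796476, p(81)=18004327, p(82)=20506255, p(83)=23338469, p(84)=26543660, p(85)=30167357, p(86)=34262962, p(87)=38887673, p(88)=44108109, p(89)=49995925, p(90)=56634173, p(91)=64112359, p(92)=72533807, p(93)=82010177, p(94)=92669720, p(95)=104651419, p(96)=118114304, p(97)=133230930, p(98)=150198136, p(99)=169229875, p(100)=190569292, p(101)=214481126, p(102)=241265379, p(103)=271248950, p(104)=304801365, p(105)=342325709, p(106)=384276336, p(107)=431149389, p(108)=483502844, p(109)=541946240, p(110)=607163746, p(111)=679903203, p(112)=761002156, p(113)=851376628, p(114)=952050665, p(115)=1064144451, p(116)=1188908248, p(117)=1327710076, p(118)=1482074143, p(119)=1653668665, p(120)=1844349560, p(121)=2056148051, p(122)=2291320912, p(123)=2552338241, p(124)=2841940500, p(125)=3163127352, p(126)=3519222692, p(127)=3913864295, p(128)=4351078600, p(129)=4835271870, p(130)=5371315400, p(131)=5964539504, p(132)=6620830889, p(133)=7346629512, p(134)=8149040695, p(135)=9035836076, p(136)=10015581680, p(137)=11097645016, p(138)=12292341831, p(139)=13610949895, p(140)=15065878135, p(141)=16670689208, p(142)=18440293320, p(143)=20390982757, p(144)=22540654445, p(145)=24908858009, p(146)=27517052599, p(147)=30388671978, p(148)=33549419497, p(149)=37027355200, p(150)=40853235313, p(151)=45060624582, p(152)=49686288421.
Final step: p(153) = p(152) + p(151) - p(148) - p(146) + p(141) + p(138) - p(131) - p(127) + p(118) + p(113) - p(102) - p(96) + p(83) + p(76) - p(61) - p(53) + p(36) + p(27) - p(8)
= 49686288421 + 45060624582 - 33549419497 - 27517052599 + 16670689208 + 12292341831 - 5964539504 - 3913864295 + 1482074143 + 851376628 - 241265379 - 118114304 + 23338469 + 9289091 - 1121505 - 329931 + 17977 + 3010 - 22
= 54770336324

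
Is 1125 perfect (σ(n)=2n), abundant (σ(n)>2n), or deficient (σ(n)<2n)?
deficient

Proper divisors of 1125: sum = 1 + 3 + 5 + 9 + 15 + 25 + 45 + 75 + 125 + 225 + 375 = 903
Since 903 < 1125, 1125 is deficient.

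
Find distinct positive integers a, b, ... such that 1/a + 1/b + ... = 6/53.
1/9 + 1/477

Greedy algorithm:
6/53: ceiling(53/6) = 9, use 1/9
1/477: ceiling(477/1) = 477, use 1/477
Result: 6/53 = 1/9 + 1/477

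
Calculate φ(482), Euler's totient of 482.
240

482 = 2 × 241
φ(n) = n × ∏(1 - 1/p) for each prime p dividing n
φ(482) = 482 × (1 - 1/2) × (1 - 1/241) = 240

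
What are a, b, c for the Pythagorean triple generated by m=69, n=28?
(3977, 3864, 5545)

Euclid's formula: a = m² - n², b = 2mn, c = m² + n²
m = 69, n = 28
a = 69² - 28² = 4761 - 784 = 3977
b = 2 × 69 × 28 = 3864
c = 69² + 28² = 4761 + 784 = 5545
Verification: 3977² + 3864² = 15816529 + 14930496 = 30747025 = 5545² ✓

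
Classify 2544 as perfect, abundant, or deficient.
abundant

Proper divisors of 2544: sum = 1 + 2 + 3 + 4 + 6 + 8 + 12 + 16 + ... + 424 + 636 + 848 + 1272 (19 divisors) = 4152
Since 4152 > 2544, 2544 is abundant.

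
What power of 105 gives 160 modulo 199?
82

Baby-step giant-step with step n = ⌈√199⌉ = 15.
Baby steps 105^j mod 199 (j:value) for j=0..14: 0:1, 1:105, 2:80, 3:42, 4:32, 5:176, 6:172, 7:150, 8:29, 9:60, 10:131, 11:24, 12:132, 13:129, 14:13.
Giant-step multiplier: 105^(-15) ≡ 105^(198-15) = 105^183 ≡ 135 (mod 199).
Giant steps γ_i = 160·135^i mod 199: γ_0=160, γ_1=108, γ_2=53, γ_3=190, γ_4=178, γ_5=150 (in table at j=7).
x = i·n + j = 5·15 + 7 = 82.
Check: 105^82 ≡ 160 (mod 199).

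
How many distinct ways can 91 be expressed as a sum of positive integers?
64112359

p(n) counts ways to write n as a sum of positive integers (order ignored).
Euler's pentagonal recurrence: p(k) = p(k-1) + p(k-2) - p(k-5) - p(k-7) + p(k-12) + p(k-15) - ... (offsets j(3j∓1)/2, signs ++--, p(0)=1, p(<0)=0).
DP table for k = 0..90: p(0)=1, p(1)=1, p(2)=2, p(3)=3, p(4)=5, p(5)=7, p(6)=11, p(7)=15, p(8)=22, p(9)=30, p(10)=42, p(11)=56, p(12)=77, p(13)=101, p(14)=135, p(15)=176, p(16)=231, p(17)=297, p(18)=385, p(19)=490, p(20)=627, p(21)=792, p(22)=1002, p(23)=1255, p(24)=1575, p(25)=1958, p(26)=2436, p(27)=3010, p(28)=3718, p(29)=4565, p(30)=5604, p(31)=6842, p(32)=8349, p(33)=10143, p(34)=12310, p(35)=14883, p(36)=17977, p(37)=21637, p(38)=26015, p(39)=31185, p(40)=37338, p(41)=44583, p(42)=53174, p(43)=63261, p(44)=75175, p(45)=89134, p(46)=105558, p(47)=124754, p(48)=147273, p(49)=173525, p(50)=204226, p(51)=239943, p(52)=281589, p(53)=329931, p(54)=386155, p(55)=451276, p(56)=526823, p(57)=614154, p(58)=715220, p(59)=831820, p(60)=966467, p(61)=1121505, p(62)=1300156, p(63)=1505499, p(64)=1741630, p(65)=2012558, p(66)=2323520, p(67)=2679689, p(68)=3087735, p(69)=3554345, p(70)=4087968, p(71)=4697205, p(72)=5392783, p(73)=6185689, p(74)=7089500, p(75)=8118264, p(76)=9289091, p(77)=10619863, p(78)=12132164, p(79)=13848650, p(80)=15796476, p(81)=18004327, p(82)=20506255, p(83)=23338469, p(84)=26543660, p(85)=30167357, p(86)=34262962, p(87)=38887673, p(88)=44108109, p(89)=49995925, p(90)=56634173.
Final step: p(91) = p(90) + p(89) - p(86) - p(84) + p(79) + p(76) - p(69) - p(65) + p(56) + p(51) - p(40) - p(34) + p(21) + p(14)
= 56634173 + 49995925 - 34262962 - 26543660 + 13848650 + 9289091 - 3554345 - 2012558 + 526823 + 239943 - 37338 - 12310 + 792 + 135
= 64112359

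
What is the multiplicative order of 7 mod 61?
60

61 is prime, so ord(7) divides φ(61) = 60.
Divisors of 60: 1, 2, 3, 4, 5, 6, 10, 12, 15, 20, 30, 60.
Repeated squaring: 7^1 ≡ 7, 7^2 ≡ 49, 7^4 ≡ 22, 7^8 ≡ 57, 7^16 ≡ 16, 7^32 ≡ 12 (mod 61).
Test 7^d mod 61 for each divisor d in increasing order:
7^1 ≡ 7
7^2 ≡ 49
7^3 = 7^2·7^1 ≡ 38
7^4 ≡ 22
7^5 = 7^4·7^1 ≡ 32
7^6 = 7^4·7^2 ≡ 41
7^10 = 7^8·7^2 ≡ 48
7^12 = 7^8·7^4 ≡ 34
7^15 = 7^8·7^4·7^2·7^1 ≡ 11
7^20 = 7^16·7^4 ≡ 47
7^30 = 7^16·7^8·7^4·7^2 ≡ 60
7^60 = 7^32·7^16·7^8·7^4 ≡ 1  ← first divisor giving 1
The order is 60.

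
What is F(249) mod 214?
212

Matrix identity: Q^n = [[F_(n+1), F_n], [F_n, F_(n-1)]] with Q = [[1,1],[1,0]].
n = 249 = 11111001₂. Square-and-multiply, entries mod 214:
Q^1 = [[1,1],[1,0]]
Q^3 = (Q^1)²·Q = [[3,2],[2,1]]
Q^7 = (Q^3)²·Q = [[21,13],[13,8]]
Q^15 = (Q^7)²·Q = [[131,182],[182,163]]
Q^31 = (Q^15)²·Q = [[3,209],[209,8]]
Q^62 = (Q^31)² = [[34,159],[159,89]]
Q^124 = (Q^62)² = [[115,83],[83,32]]
Q^249 = (Q^124)²·Q = [[1,212],[212,3]]
F_249 mod 214 = Q^249[0][1] = 212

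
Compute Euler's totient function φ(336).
96

336 = 2^4 × 3 × 7
φ(n) = n × ∏(1 - 1/p) for each prime p dividing n
φ(336) = 336 × (1 - 1/2) × (1 - 1/3) × (1 - 1/7) = 96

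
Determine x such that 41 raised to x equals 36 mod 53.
32

Baby-step giant-step with step n = ⌈√53⌉ = 8.
Baby steps 41^j mod 53 (j:value) for j=0..7: 0:1, 1:41, 2:38, 3:21, 4:13, 5:3, 6:17, 7:8.
Giant-step multiplier: 41^(-8) ≡ 41^(52-8) = 41^44 ≡ 16 (mod 53).
Giant steps γ_i = 36·16^i mod 53: γ_0=36, γ_1=46, γ_2=47, γ_3=10, γ_4=1 (in table at j=0).
x = i·n + j = 4·8 + 0 = 32.
Check: 41^32 ≡ 36 (mod 53).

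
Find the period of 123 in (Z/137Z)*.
17

137 is prime, so ord(123) divides φ(137) = 136.
Divisors of 136: 1, 2, 4, 8, 17, 34, 68, 136.
Repeated squaring: 123^1 ≡ 123, 123^2 ≡ 59, 123^4 ≡ 56, 123^8 ≡ 122, 123^16 ≡ 88, 123^32 ≡ 72, 123^64 ≡ 115, 123^128 ≡ 73 (mod 137).
Test 123^d mod 137 for each divisor d in increasing order:
123^1 ≡ 123
123^2 ≡ 59
123^4 ≡ 56
123^8 ≡ 122
123^17 = 123^16·123^1 ≡ 1  ← first divisor giving 1
The order is 17.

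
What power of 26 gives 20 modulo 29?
16

Baby-step giant-step with step n = ⌈√29⌉ = 6.
Baby steps 26^j mod 29 (j:value) for j=0..5: 0:1, 1:26, 2:9, 3:2, 4:23, 5:18.
Giant-step multiplier: 26^(-6) ≡ 26^(28-6) = 26^22 ≡ 22 (mod 29).
Giant steps γ_i = 20·22^i mod 29: γ_0=20, γ_1=5, γ_2=23 (in table at j=4).
x = i·n + j = 2·6 + 4 = 16.
Check: 26^16 ≡ 20 (mod 29).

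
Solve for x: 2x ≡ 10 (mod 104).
x ≡ 5 (mod 52)

gcd(2, 104) = 2, which divides 10, so solutions exist.
Divide through by 2: x ≡ 5 (mod 52).
The coefficient of x is now 1, so x ≡ 5 (mod 52).
Check: 2 × 5 = 10 ≡ 10 (mod 104).
x ≡ 5 (mod 52), giving 2 solutions mod 104.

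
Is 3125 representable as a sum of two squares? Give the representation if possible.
10² + 55² (a=10, b=55)

Factorization: 3125 = 5^5
By Fermat: n is sum of two squares iff every prime p ≡ 3 (mod 4) appears to even power.
All primes ≡ 3 (mod 4) appear to even power.
Search a = 0, 1, 2, … for 3125 - a² a perfect square: first hit at a = 10: 3125 - 100 = 3025 = 55².
3125 = 10² + 55² = 100 + 3025 ✓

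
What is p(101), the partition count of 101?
214481126

p(n) counts ways to write n as a sum of positive integers (order ignored).
Euler's pentagonal recurrence: p(k) = p(k-1) + p(k-2) - p(k-5) - p(k-7) + p(k-12) + p(k-15) - ... (offsets j(3j∓1)/2, signs ++--, p(0)=1, p(<0)=0).
DP table for k = 0..100: p(0)=1, p(1)=1, p(2)=2, p(3)=3, p(4)=5, p(5)=7, p(6)=11, p(7)=15, p(8)=22, p(9)=30, p(10)=42, p(11)=56, p(12)=77, p(13)=101, p(14)=135, p(15)=176, p(16)=231, p(17)=297, p(18)=385, p(19)=490, p(20)=627, p(21)=792, p(22)=1002, p(23)=1255, p(24)=1575, p(25)=1958, p(26)=2436, p(27)=3010, p(28)=3718, p(29)=4565, p(30)=5604, p(31)=6842, p(32)=8349, p(33)=10143, p(34)=12310, p(35)=14883, p(36)=17977, p(37)=21637, p(38)=26015, p(39)=31185, p(40)=37338, p(41)=44583, p(42)=53174, p(43)=63261, p(44)=75175, p(45)=89134, p(46)=105558, p(47)=124754, p(48)=147273, p(49)=173525, p(50)=204226, p(51)=239943, p(52)=281589, p(53)=329931, p(54)=386155, p(55)=451276, p(56)=526823, p(57)=614154, p(58)=715220, p(59)=831820, p(60)=966467, p(61)=1121505, p(62)=1300156, p(63)=1505499, p(64)=1741630, p(65)=2012558, p(66)=2323520, p(67)=2679689, p(68)=3087735, p(69)=3554345, p(70)=4087968, p(71)=4697205, p(72)=5392783, p(73)=6185689, p(74)=7089500, p(75)=8118264, p(76)=9289091, p(77)=10619863, p(78)=12132164, p(79)=13848650, p(80)=15796476, p(81)=18004327, p(82)=20506255, p(83)=23338469, p(84)=26543660, p(85)=30167357, p(86)=34262962, p(87)=38887673, p(88)=44108109, p(89)=49995925, p(90)=56634173, p(91)=64112359, p(92)=72533807, p(93)=82010177, p(94)=92669720, p(95)=104651419, p(96)=118114304, p(97)=133230930, p(98)=150198136, p(99)=169229875, p(100)=190569292.
Final step: p(101) = p(100) + p(99) - p(96) - p(94) + p(89) + p(86) - p(79) - p(75) + p(66) + p(61) - p(50) - p(44) + p(31) + p(24) - p(9) - p(1)
= 190569292 + 169229875 - 118114304 - 92669720 + 49995925 + 34262962 - 13848650 - 8118264 + 2323520 + 1121505 - 204226 - 75175 + 6842 + 1575 - 30 - 1
= 214481126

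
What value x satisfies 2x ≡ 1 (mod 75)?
38

gcd(2, 75) = 1, so the inverse exists.
Extended Euclidean algorithm on (75, 2):
75 = 37 × 2 + 1  ⟹  1 = (1)·75 + (-37)·2
So (-37)·2 ≡ 1 (mod 75), i.e. 2^(-1) ≡ -37 ≡ 38 (mod 75).
Check: 2 × 38 = 76 ≡ 1 (mod 75)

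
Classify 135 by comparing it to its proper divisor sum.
deficient

Proper divisors of 135: sum = 1 + 3 + 5 + 9 + 15 + 27 + 45 = 105
Since 105 < 135, 135 is deficient.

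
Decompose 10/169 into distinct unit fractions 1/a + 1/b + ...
1/17 + 1/2873

Greedy algorithm:
10/169: ceiling(169/10) = 17, use 1/17
1/2873: ceiling(2873/1) = 2873, use 1/2873
Result: 10/169 = 1/17 + 1/2873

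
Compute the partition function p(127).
3913864295

p(n) counts ways to write n as a sum of positive integers (order ignored).
Euler's pentagonal recurrence: p(k) = p(k-1) + p(k-2) - p(k-5) - p(k-7) + p(k-12) + p(k-15) - ... (offsets j(3j∓1)/2, signs ++--, p(0)=1, p(<0)=0).
DP table for k = 0..126: p(0)=1, p(1)=1, p(2)=2, p(3)=3, p(4)=5, p(5)=7, p(6)=11, p(7)=15, p(8)=22, p(9)=30, p(10)=42, p(11)=56, p(12)=77, p(13)=101, p(14)=135, p(15)=176, p(16)=231, p(17)=297, p(18)=385, p(19)=490, p(20)=627, p(21)=792, p(22)=1002, p(23)=1255, p(24)=1575, p(25)=1958, p(26)=2436, p(27)=3010, p(28)=3718, p(29)=4565, p(30)=5604, p(31)=6842, p(32)=8349, p(33)=10143, p(34)=12310, p(35)=14883, p(36)=17977, p(37)=21637, p(38)=26015, p(39)=31185, p(40)=37338, p(41)=44583, p(42)=53174, p(43)=63261, p(44)=75175, p(45)=89134, p(46)=105558, p(47)=124754, p(48)=147273, p(49)=173525, p(50)=204226, p(51)=239943, p(52)=281589, p(53)=329931, p(54)=386155, p(55)=451276, p(56)=526823, p(57)=614154, p(58)=715220, p(59)=831820, p(60)=966467, p(61)=1121505, p(62)=1300156, p(63)=1505499, p(64)=1741630, p(65)=2012558, p(66)=2323520, p(67)=2679689, p(68)=3087735, p(69)=3554345, p(70)=4087968, p(71)=4697205, p(72)=5392783, p(73)=6185689, p(74)=7089500, p(75)=8118264, p(76)=9289091, p(77)=10619863, p(78)=12132164, p(79)=13848650, p(80)=15796476, p(81)=18004327, p(82)=20506255, p(83)=23338469, p(84)=26543660, p(85)=30167357, p(86)=34262962, p(87)=38887673, p(88)=44108109, p(89)=49995925, p(90)=56634173, p(91)=64112359, p(92)=72533807, p(93)=82010177, p(94)=92669720, p(95)=104651419, p(96)=118114304, p(97)=133230930, p(98)=150198136, p(99)=169229875, p(100)=190569292, p(101)=214481126, p(102)=241265379, p(103)=271248950, p(104)=304801365, p(105)=342325709, p(106)=384276336, p(107)=431149389, p(108)=483502844, p(109)=541946240, p(110)=607163746, p(111)=679903203, p(112)=761002156, p(113)=851376628, p(114)=952050665, p(115)=1064144451, p(116)=1188908248, p(117)=1327710076, p(118)=1482074143, p(119)=1653668665, p(120)=1844349560, p(121)=2056148051, p(122)=2291320912, p(123)=2552338241, p(124)=2841940500, p(125)=3163127352, p(126)=3519222692.
Final step: p(127) = p(126) + p(125) - p(122) - p(120) + p(115) + p(112) - p(105) - p(101) + p(92) + p(87) - p(76) - p(70) + p(57) + p(50) - p(35) - p(27) + p(10) + p(1)
= 3519222692 + 3163127352 - 2291320912 - 1844349560 + 1064144451 + 761002156 - 342325709 - 214481126 + 72533807 + 38887673 - 9289091 - 4087968 + 614154 + 204226 - 14883 - 3010 + 42 + 1
= 3913864295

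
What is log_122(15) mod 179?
18

Baby-step giant-step with step n = ⌈√179⌉ = 14.
Baby steps 122^j mod 179 (j:value) for j=0..13: 0:1, 1:122, 2:27, 3:72, 4:13, 5:154, 6:172, 7:41, 8:169, 9:33, 10:88, 11:175, 12:49, 13:71.
Giant-step multiplier: 122^(-14) ≡ 122^(178-14) = 122^164 ≡ 156 (mod 179).
Giant steps γ_i = 15·156^i mod 179: γ_0=15, γ_1=13 (in table at j=4).
x = i·n + j = 1·14 + 4 = 18.
Check: 122^18 ≡ 15 (mod 179).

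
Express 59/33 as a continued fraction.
[1; 1, 3, 1, 2, 2]

Euclidean algorithm steps:
59 = 1 × 33 + 26
33 = 1 × 26 + 7
26 = 3 × 7 + 5
7 = 1 × 5 + 2
5 = 2 × 2 + 1
2 = 2 × 1 + 0
Continued fraction: [1; 1, 3, 1, 2, 2]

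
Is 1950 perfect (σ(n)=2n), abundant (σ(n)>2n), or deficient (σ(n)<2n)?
abundant

Proper divisors of 1950: sum = 1 + 2 + 3 + 5 + 6 + 10 + 13 + 15 + ... + 325 + 390 + 650 + 975 (23 divisors) = 3258
Since 3258 > 1950, 1950 is abundant.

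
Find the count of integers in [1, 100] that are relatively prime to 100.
40

100 = 2^2 × 5^2
φ(n) = n × ∏(1 - 1/p) for each prime p dividing n
φ(100) = 100 × (1 - 1/2) × (1 - 1/5) = 40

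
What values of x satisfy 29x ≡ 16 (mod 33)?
x ≡ 29 (mod 33)

gcd(29, 33) = 1, which divides 16, so solutions exist.
Find 29^(-1) mod 33 by the extended Euclidean algorithm:
33 = 1 × 29 + 4  ⟹  4 = (1)·33 + (-1)·29
29 = 7 × 4 + 1  ⟹  1 = (-7)·33 + (8)·29
So (8)·29 ≡ 1 (mod 33), i.e. 29^(-1) ≡ 8 (mod 33).
x ≡ 8 × 16 = 128 ≡ 29 (mod 33).
Check: 29 × 29 = 841 ≡ 16 (mod 33).
Unique solution: x ≡ 29 (mod 33)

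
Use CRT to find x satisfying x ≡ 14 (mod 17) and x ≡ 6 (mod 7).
48

Using Chinese Remainder Theorem:
M = 17 × 7 = 119
M1 = 7, M2 = 17
y1 = 7^(-1) mod 17 = 5
y2 = 17^(-1) mod 7 = 5
x = (14×7×5 + 6×17×5) mod 119 = 48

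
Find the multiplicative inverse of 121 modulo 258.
145

gcd(121, 258) = 1, so the inverse exists.
Extended Euclidean algorithm on (258, 121):
258 = 2 × 121 + 16  ⟹  16 = (1)·258 + (-2)·121
121 = 7 × 16 + 9  ⟹  9 = (-7)·258 + (15)·121
16 = 1 × 9 + 7  ⟹  7 = (8)·258 + (-17)·121
9 = 1 × 7 + 2  ⟹  2 = (-15)·258 + (32)·121
7 = 3 × 2 + 1  ⟹  1 = (53)·258 + (-113)·121
So (-113)·121 ≡ 1 (mod 258), i.e. 121^(-1) ≡ -113 ≡ 145 (mod 258).
Check: 121 × 145 = 17545 ≡ 1 (mod 258)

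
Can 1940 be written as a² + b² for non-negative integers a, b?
2² + 44² (a=2, b=44)

Factorization: 1940 = 2^2 × 5 × 97
By Fermat: n is sum of two squares iff every prime p ≡ 3 (mod 4) appears to even power.
All primes ≡ 3 (mod 4) appear to even power.
Search a = 0, 1, 2, … for 1940 - a² a perfect square: first hit at a = 2: 1940 - 4 = 1936 = 44².
1940 = 2² + 44² = 4 + 1936 ✓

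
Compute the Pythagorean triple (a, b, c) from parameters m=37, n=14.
(1173, 1036, 1565)

Euclid's formula: a = m² - n², b = 2mn, c = m² + n²
m = 37, n = 14
a = 37² - 14² = 1369 - 196 = 1173
b = 2 × 37 × 14 = 1036
c = 37² + 14² = 1369 + 196 = 1565
Verification: 1173² + 1036² = 1375929 + 1073296 = 2449225 = 1565² ✓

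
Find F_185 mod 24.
13

Matrix identity: Q^n = [[F_(n+1), F_n], [F_n, F_(n-1)]] with Q = [[1,1],[1,0]].
n = 185 = 10111001₂. Square-and-multiply, entries mod 24:
Q^1 = [[1,1],[1,0]]
Q^2 = (Q^1)² = [[2,1],[1,1]]
Q^5 = (Q^2)²·Q = [[8,5],[5,3]]
Q^11 = (Q^5)²·Q = [[0,17],[17,7]]
Q^23 = (Q^11)²·Q = [[0,1],[1,23]]
Q^46 = (Q^23)² = [[1,23],[23,2]]
Q^92 = (Q^46)² = [[2,21],[21,5]]
Q^185 = (Q^92)²·Q = [[16,13],[13,3]]
F_185 mod 24 = Q^185[0][1] = 13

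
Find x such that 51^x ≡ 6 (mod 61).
59

Baby-step giant-step with step n = ⌈√61⌉ = 8.
Baby steps 51^j mod 61 (j:value) for j=0..7: 0:1, 1:51, 2:39, 3:37, 4:57, 5:40, 6:27, 7:35.
Giant-step multiplier: 51^(-8) ≡ 51^(60-8) = 51^52 ≡ 42 (mod 61).
Giant steps γ_i = 6·42^i mod 61: γ_0=6, γ_1=8, γ_2=31, γ_3=21, γ_4=28, γ_5=17, γ_6=43, γ_7=37 (in table at j=3).
x = i·n + j = 7·8 + 3 = 59.
Check: 51^59 ≡ 6 (mod 61).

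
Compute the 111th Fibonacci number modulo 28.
22

Matrix identity: Q^n = [[F_(n+1), F_n], [F_n, F_(n-1)]] with Q = [[1,1],[1,0]].
n = 111 = 1101111₂. Square-and-multiply, entries mod 28:
Q^1 = [[1,1],[1,0]]
Q^3 = (Q^1)²·Q = [[3,2],[2,1]]
Q^6 = (Q^3)² = [[13,8],[8,5]]
Q^13 = (Q^6)²·Q = [[13,9],[9,4]]
Q^27 = (Q^13)²·Q = [[11,26],[26,13]]
Q^55 = (Q^27)²·Q = [[21,13],[13,8]]
Q^111 = (Q^55)²·Q = [[7,22],[22,13]]
F_111 mod 28 = Q^111[0][1] = 22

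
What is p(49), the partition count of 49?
173525

p(n) counts ways to write n as a sum of positive integers (order ignored).
Euler's pentagonal recurrence: p(k) = p(k-1) + p(k-2) - p(k-5) - p(k-7) + p(k-12) + p(k-15) - ... (offsets j(3j∓1)/2, signs ++--, p(0)=1, p(<0)=0).
DP table for k = 0..48: p(0)=1, p(1)=1, p(2)=2, p(3)=3, p(4)=5, p(5)=7, p(6)=11, p(7)=15, p(8)=22, p(9)=30, p(10)=42, p(11)=56, p(12)=77, p(13)=101, p(14)=135, p(15)=176, p(16)=231, p(17)=297, p(18)=385, p(19)=490, p(20)=627, p(21)=792, p(22)=1002, p(23)=1255, p(24)=1575, p(25)=1958, p(26)=2436, p(27)=3010, p(28)=3718, p(29)=4565, p(30)=5604, p(31)=6842, p(32)=8349, p(33)=10143, p(34)=12310, p(35)=14883, p(36)=17977, p(37)=21637, p(38)=26015, p(39)=31185, p(40)=37338, p(41)=44583, p(42)=53174, p(43)=63261, p(44)=75175, p(45)=89134, p(46)=105558, p(47)=124754, p(48)=147273.
Final step: p(49) = p(48) + p(47) - p(44) - p(42) + p(37) + p(34) - p(27) - p(23) + p(14) + p(9)
= 147273 + 124754 - 75175 - 53174 + 21637 + 12310 - 3010 - 1255 + 135 + 30
= 173525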